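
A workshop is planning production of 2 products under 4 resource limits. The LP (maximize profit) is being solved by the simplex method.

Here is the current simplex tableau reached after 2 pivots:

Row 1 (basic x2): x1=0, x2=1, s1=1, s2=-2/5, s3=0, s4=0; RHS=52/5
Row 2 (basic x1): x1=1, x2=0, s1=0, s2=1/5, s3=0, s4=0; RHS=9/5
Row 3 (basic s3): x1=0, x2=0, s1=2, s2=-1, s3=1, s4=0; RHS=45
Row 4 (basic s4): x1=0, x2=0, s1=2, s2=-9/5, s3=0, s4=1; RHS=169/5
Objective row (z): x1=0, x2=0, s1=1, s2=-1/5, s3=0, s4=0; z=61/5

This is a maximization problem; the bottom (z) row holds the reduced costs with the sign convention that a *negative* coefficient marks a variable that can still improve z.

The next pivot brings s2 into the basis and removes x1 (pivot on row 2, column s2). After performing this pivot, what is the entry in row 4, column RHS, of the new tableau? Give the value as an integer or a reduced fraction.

Pivot element is row 2, column s2: 1/5.
Normalize row 2: new (row 2, RHS) = (9/5)/(1/5) = 9.
row 4 ← row 4 − (-9/5)·(new row 2): 169/5 − (-9/5)·9 = 50.

50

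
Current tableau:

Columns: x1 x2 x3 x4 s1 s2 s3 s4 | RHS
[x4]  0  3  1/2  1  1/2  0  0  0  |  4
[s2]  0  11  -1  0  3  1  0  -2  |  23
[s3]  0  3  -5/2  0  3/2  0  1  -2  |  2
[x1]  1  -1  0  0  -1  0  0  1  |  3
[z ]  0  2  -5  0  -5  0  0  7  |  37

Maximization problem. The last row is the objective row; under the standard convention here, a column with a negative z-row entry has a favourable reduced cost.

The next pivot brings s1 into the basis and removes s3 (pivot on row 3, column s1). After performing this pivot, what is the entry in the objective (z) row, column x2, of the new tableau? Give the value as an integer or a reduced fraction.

Pivot element is row 3, column s1: 3/2.
Normalize row 3: new (row 3, x2) = 3/(3/2) = 2.
z-row ← z-row − (-5)·(new row 3): 2 − (-5)·2 = 12.

12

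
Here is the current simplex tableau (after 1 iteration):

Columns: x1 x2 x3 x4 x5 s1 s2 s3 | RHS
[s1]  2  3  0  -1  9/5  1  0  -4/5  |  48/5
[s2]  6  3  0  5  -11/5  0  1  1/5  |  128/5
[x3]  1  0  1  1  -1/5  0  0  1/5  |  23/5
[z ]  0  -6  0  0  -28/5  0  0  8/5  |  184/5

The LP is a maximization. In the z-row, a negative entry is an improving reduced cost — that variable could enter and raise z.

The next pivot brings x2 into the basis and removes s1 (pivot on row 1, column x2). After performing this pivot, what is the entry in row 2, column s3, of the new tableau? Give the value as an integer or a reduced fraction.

1

Pivot element is row 1, column x2: 3.
Normalize row 1: new (row 1, s3) = (-4/5)/3 = -4/15.
row 2 ← row 2 − 3·(new row 1): 1/5 − 3·(-4/15) = 1.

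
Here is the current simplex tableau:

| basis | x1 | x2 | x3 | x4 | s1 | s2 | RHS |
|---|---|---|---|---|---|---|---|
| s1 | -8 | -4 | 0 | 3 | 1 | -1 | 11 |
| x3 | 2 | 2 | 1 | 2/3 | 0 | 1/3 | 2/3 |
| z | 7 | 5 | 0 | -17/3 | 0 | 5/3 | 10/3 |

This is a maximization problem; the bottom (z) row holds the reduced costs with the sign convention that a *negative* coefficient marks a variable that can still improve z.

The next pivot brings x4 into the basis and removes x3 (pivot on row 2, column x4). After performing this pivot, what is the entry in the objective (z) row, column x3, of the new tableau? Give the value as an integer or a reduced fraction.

17/2

Pivot element is row 2, column x4: 2/3.
Normalize row 2: new (row 2, x3) = 1/(2/3) = 3/2.
z-row ← z-row − (-17/3)·(new row 2): 0 − (-17/3)·(3/2) = 17/2.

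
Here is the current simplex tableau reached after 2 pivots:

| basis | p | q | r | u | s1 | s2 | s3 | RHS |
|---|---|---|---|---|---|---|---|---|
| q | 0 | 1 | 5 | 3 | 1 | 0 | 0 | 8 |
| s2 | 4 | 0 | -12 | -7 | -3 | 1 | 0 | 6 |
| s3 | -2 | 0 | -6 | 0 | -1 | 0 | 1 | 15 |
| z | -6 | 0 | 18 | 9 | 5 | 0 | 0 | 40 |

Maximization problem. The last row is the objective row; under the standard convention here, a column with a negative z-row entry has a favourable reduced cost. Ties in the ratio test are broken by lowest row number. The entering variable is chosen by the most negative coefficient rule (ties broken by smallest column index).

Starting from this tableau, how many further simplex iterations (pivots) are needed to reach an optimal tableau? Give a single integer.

pivot: p in, s2 out → z = 49
pivot: u in, q out → z = 53
No improving column remains; optimal.

2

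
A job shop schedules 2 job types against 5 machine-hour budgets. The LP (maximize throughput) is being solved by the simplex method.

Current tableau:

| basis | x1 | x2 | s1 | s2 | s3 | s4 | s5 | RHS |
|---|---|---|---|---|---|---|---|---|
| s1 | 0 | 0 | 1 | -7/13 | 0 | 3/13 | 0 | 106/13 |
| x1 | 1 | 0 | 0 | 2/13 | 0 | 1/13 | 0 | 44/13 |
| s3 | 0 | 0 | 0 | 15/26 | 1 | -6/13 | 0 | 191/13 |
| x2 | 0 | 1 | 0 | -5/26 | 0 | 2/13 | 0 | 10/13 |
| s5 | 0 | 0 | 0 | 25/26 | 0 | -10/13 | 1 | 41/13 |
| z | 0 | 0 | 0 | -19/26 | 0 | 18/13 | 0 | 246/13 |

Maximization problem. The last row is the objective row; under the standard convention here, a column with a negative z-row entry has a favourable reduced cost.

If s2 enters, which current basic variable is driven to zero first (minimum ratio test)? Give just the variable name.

s5

Ratios: row 1 (s1): entry -7/13 ≤ 0, skip; row 2 (x1): (44/13)/(2/13) = 22; row 3 (s3): (191/13)/(15/26) = 382/15; row 4 (x2): entry -5/26 ≤ 0, skip; row 5 (s5): (41/13)/(25/26) = 82/25.
Minimum ratio 82/25 is in the s5 row, so s5 leaves.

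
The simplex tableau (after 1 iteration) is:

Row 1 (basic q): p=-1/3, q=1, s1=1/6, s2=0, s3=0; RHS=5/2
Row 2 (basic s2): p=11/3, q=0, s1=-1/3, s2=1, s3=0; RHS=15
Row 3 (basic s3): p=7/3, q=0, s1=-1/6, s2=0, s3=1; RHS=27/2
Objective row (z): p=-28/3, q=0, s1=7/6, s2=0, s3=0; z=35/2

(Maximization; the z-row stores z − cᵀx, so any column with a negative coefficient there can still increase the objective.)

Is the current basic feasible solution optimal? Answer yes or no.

Column p has objective-row coefficient -28/3, which is negative; an improving pivot exists, so not yet optimal.

no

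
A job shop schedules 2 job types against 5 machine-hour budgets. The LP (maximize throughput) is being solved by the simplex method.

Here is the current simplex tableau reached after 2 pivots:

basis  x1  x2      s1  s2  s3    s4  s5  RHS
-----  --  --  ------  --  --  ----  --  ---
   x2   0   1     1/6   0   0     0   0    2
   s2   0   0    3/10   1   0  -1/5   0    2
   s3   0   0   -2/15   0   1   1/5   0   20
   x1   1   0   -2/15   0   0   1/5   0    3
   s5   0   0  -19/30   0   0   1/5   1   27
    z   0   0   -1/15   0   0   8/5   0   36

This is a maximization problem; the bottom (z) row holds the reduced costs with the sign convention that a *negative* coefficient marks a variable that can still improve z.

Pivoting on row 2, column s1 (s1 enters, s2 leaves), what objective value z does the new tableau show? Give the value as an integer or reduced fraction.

328/9

Minimum ratio for s1: 2/(3/10) = 20/3.
z changes by −(z-row coeff of s1)·ratio = −(-1/15)·(20/3) = 4/9.
New z = 36 + (4/9) = 328/9.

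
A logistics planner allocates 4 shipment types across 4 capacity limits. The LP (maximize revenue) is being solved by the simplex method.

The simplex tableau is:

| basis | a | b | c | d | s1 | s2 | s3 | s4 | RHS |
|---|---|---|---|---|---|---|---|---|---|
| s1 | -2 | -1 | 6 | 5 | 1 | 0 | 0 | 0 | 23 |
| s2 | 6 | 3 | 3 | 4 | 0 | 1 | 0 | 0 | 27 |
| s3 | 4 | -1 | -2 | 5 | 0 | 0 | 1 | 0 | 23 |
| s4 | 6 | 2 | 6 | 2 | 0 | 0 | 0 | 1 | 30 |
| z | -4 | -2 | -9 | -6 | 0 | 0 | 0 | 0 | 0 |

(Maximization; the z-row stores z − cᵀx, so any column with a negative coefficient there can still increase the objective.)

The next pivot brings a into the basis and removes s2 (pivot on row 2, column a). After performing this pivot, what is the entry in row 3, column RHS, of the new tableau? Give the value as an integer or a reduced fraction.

5

Pivot element is row 2, column a: 6.
Normalize row 2: new (row 2, RHS) = 27/6 = 9/2.
row 3 ← row 3 − 4·(new row 2): 23 − 4·(9/2) = 5.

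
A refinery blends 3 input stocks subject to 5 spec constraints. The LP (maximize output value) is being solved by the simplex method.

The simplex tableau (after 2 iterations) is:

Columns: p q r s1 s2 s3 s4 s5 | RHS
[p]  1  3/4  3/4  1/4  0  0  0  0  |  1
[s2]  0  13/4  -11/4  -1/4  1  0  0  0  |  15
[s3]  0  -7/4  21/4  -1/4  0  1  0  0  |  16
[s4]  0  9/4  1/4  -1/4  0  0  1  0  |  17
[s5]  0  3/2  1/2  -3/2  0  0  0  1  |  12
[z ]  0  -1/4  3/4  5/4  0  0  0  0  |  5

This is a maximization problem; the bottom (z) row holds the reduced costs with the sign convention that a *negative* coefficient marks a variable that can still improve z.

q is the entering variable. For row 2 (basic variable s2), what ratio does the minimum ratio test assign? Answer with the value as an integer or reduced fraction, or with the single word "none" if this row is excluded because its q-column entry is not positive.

60/13

Ratio = RHS / (q entry) = 15 / (13/4) = 60/13.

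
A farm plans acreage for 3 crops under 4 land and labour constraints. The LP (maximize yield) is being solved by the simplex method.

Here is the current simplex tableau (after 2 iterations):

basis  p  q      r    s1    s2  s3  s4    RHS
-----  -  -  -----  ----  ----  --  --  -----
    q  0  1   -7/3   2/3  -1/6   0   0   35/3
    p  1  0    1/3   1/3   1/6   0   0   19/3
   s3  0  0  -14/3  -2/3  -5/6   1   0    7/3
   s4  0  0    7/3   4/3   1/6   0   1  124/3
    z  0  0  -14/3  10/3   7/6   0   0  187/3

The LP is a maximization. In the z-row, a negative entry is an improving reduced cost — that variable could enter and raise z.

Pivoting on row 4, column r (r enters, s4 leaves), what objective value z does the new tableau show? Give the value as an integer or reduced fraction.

Minimum ratio for r: (124/3)/(7/3) = 124/7.
z changes by −(z-row coeff of r)·ratio = −(-14/3)·(124/7) = 248/3.
New z = 187/3 + (248/3) = 145.

145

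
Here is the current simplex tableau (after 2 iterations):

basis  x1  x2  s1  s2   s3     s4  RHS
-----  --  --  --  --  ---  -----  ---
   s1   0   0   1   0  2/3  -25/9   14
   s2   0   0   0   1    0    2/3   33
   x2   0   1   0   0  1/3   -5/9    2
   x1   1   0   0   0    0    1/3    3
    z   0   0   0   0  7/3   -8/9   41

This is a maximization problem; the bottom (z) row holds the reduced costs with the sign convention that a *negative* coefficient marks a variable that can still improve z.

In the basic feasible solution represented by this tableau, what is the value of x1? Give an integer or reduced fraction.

x1 is basic (row 4); its value is the RHS of that row: 3.

3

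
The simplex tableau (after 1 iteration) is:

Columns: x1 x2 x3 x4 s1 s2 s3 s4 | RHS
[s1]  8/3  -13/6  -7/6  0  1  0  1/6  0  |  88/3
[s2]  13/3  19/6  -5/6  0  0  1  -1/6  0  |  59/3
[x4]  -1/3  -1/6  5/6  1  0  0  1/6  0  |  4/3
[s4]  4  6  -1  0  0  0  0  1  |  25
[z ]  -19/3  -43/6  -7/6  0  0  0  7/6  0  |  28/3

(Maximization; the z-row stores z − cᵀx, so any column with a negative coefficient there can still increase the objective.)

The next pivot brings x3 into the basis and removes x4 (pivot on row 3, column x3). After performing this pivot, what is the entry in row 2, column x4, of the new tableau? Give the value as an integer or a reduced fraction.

1

Pivot element is row 3, column x3: 5/6.
Normalize row 3: new (row 3, x4) = 1/(5/6) = 6/5.
row 2 ← row 2 − (-5/6)·(new row 3): 0 − (-5/6)·(6/5) = 1.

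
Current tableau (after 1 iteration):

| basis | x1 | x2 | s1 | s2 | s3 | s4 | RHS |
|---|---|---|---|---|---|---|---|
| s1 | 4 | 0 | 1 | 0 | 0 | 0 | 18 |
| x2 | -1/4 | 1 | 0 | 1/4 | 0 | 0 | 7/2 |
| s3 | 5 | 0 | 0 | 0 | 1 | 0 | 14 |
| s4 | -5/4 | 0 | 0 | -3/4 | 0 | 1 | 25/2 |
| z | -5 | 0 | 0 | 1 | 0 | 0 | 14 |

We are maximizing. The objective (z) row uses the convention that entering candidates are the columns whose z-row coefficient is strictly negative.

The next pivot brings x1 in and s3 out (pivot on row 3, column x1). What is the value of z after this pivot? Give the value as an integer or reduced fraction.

Minimum ratio for x1: 14/5 = 14/5.
z changes by −(z-row coeff of x1)·ratio = −(-5)·(14/5) = 14.
New z = 14 + 14 = 28.

28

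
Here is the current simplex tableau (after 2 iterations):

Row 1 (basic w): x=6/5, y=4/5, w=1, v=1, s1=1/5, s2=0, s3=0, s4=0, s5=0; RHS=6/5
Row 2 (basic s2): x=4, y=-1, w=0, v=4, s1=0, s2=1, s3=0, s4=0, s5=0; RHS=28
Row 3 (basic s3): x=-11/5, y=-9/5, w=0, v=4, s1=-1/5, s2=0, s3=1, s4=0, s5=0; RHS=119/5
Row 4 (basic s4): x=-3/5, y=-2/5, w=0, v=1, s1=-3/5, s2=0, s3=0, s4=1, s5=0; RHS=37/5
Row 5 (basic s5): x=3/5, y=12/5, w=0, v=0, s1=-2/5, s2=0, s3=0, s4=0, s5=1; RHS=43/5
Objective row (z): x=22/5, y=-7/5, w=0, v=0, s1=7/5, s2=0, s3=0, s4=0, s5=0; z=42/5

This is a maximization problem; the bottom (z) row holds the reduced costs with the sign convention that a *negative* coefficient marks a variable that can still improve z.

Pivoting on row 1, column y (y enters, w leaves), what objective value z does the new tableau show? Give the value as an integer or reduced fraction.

21/2

Minimum ratio for y: (6/5)/(4/5) = 3/2.
z changes by −(z-row coeff of y)·ratio = −(-7/5)·(3/2) = 21/10.
New z = 42/5 + (21/10) = 21/2.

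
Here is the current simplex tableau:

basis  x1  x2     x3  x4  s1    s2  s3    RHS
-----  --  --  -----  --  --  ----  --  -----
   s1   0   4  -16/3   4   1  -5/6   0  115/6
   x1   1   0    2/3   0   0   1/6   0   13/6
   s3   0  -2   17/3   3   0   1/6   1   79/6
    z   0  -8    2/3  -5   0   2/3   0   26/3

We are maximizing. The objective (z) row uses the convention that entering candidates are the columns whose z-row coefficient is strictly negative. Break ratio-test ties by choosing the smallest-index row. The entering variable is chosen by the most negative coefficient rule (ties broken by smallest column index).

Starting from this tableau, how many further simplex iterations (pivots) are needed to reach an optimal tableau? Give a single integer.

2

pivot: x2 in, s1 out → z = 47
pivot: x3 in, x1 out → z = 159/2
No improving column remains; optimal.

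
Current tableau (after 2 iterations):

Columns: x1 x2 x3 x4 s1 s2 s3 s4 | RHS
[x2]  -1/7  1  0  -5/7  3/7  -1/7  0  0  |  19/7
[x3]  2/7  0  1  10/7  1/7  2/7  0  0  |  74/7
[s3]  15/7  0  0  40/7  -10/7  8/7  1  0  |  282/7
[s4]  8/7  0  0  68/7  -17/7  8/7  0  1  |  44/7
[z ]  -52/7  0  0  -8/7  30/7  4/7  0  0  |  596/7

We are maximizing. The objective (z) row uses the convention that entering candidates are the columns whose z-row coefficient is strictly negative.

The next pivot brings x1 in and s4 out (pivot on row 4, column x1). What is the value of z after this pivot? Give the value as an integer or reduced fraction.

126

Minimum ratio for x1: (44/7)/(8/7) = 11/2.
z changes by −(z-row coeff of x1)·ratio = −(-52/7)·(11/2) = 286/7.
New z = 596/7 + (286/7) = 126.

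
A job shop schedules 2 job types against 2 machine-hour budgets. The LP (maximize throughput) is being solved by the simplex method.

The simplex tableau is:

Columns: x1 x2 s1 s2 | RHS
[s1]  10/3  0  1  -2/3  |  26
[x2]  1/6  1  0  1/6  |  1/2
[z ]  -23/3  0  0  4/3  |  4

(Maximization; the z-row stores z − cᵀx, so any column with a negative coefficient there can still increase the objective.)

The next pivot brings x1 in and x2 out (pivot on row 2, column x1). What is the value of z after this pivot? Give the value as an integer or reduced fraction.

27

Minimum ratio for x1: (1/2)/(1/6) = 3.
z changes by −(z-row coeff of x1)·ratio = −(-23/3)·3 = 23.
New z = 4 + 23 = 27.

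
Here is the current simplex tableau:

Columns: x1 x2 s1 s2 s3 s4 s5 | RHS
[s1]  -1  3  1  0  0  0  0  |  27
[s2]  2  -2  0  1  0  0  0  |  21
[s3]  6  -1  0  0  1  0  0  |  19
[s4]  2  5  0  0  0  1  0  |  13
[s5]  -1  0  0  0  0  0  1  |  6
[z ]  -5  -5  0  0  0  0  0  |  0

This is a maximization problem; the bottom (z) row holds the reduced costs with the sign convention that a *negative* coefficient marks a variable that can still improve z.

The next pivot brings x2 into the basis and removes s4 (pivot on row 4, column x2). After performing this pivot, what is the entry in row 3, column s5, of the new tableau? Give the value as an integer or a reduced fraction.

Pivot element is row 4, column x2: 5.
Normalize row 4: new (row 4, s5) = 0/5 = 0.
row 3 ← row 3 − (-1)·(new row 4): 0 − (-1)·0 = 0.

0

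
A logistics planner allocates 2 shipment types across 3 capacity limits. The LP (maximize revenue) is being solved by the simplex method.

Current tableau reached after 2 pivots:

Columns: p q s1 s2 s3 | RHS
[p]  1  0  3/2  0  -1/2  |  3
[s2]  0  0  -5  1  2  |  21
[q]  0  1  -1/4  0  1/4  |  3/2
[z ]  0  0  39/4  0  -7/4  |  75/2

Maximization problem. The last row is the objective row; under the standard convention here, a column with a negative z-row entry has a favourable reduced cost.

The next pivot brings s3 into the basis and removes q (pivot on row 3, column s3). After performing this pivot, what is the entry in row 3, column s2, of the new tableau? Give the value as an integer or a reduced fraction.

Pivot element is row 3, column s3: 1/4.
Normalize row 3: new (row 3, s2) = 0/(1/4) = 0.
Row 3 is the pivot row, so the entry is 0.

0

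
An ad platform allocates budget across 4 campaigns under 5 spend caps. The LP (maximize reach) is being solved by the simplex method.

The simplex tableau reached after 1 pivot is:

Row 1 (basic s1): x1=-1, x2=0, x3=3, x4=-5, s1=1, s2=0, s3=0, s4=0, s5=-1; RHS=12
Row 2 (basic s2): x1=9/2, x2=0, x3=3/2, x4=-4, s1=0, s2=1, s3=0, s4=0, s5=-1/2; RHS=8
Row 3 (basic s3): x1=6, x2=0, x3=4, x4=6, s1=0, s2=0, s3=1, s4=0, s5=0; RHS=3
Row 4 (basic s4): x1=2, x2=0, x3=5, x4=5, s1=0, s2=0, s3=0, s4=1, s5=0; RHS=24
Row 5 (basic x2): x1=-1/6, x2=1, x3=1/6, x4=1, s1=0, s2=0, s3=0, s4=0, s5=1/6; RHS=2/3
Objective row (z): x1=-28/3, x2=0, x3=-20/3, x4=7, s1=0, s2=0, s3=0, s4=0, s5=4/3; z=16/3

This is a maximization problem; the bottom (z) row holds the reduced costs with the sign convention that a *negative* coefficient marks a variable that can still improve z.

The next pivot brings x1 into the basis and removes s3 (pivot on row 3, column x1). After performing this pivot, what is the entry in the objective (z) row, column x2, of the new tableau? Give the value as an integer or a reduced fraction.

0

Pivot element is row 3, column x1: 6.
Normalize row 3: new (row 3, x2) = 0/6 = 0.
z-row ← z-row − (-28/3)·(new row 3): 0 − (-28/3)·0 = 0.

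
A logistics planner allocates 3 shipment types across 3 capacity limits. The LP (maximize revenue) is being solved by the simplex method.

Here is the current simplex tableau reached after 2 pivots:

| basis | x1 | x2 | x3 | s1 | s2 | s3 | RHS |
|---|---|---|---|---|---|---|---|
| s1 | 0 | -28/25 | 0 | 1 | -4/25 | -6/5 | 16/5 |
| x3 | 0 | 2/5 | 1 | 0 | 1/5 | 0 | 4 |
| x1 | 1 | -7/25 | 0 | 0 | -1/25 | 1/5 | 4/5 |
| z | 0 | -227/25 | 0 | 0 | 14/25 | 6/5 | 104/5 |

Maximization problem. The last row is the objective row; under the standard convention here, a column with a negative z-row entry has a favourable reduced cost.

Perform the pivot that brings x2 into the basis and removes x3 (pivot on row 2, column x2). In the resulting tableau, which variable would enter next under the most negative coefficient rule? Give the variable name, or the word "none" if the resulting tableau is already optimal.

Pivot element 2/5. New z-row = old z-row − (-227/25)·(row 2/(2/5)).
Updated z-row coefficients: x1: 0, x2: 0, x3: 227/10, s1: 0, s2: 51/10, s3: 6/5.
No coefficient is strictly negative; the tableau after this pivot is optimal.

none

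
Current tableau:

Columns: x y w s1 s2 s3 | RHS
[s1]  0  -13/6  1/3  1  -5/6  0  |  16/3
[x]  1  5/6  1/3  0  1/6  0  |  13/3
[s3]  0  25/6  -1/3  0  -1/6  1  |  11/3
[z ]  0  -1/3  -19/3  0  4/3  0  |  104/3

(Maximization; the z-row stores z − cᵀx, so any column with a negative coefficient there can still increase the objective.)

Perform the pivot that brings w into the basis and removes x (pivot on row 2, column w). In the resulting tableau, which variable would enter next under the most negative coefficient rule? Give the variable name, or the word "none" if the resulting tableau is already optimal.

Pivot element 1/3. New z-row = old z-row − (-19/3)·(row 2/(1/3)).
Updated z-row coefficients: x: 19, y: 31/2, w: 0, s1: 0, s2: 9/2, s3: 0.
No coefficient is strictly negative; the tableau after this pivot is optimal.

none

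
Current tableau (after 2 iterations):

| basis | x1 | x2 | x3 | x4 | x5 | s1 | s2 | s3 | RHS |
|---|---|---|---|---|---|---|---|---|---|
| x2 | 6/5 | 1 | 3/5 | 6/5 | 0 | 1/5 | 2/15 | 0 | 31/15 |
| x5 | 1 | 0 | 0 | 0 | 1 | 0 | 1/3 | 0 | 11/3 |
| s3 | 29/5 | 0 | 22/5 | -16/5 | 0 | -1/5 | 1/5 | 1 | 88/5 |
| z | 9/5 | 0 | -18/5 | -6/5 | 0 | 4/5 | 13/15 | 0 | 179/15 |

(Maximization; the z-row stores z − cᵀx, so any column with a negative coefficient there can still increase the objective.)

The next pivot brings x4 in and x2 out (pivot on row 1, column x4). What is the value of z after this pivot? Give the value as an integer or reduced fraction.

Minimum ratio for x4: (31/15)/(6/5) = 31/18.
z changes by −(z-row coeff of x4)·ratio = −(-6/5)·(31/18) = 31/15.
New z = 179/15 + (31/15) = 14.

14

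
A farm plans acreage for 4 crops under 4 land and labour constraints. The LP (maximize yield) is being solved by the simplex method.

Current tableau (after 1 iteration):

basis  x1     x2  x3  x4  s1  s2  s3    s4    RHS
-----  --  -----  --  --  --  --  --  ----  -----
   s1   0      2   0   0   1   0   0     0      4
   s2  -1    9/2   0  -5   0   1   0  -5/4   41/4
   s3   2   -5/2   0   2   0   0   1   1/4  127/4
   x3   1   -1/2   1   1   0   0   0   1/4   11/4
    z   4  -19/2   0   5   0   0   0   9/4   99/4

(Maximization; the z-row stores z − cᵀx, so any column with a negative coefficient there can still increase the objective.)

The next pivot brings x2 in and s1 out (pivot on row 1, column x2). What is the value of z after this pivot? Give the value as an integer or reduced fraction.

175/4

Minimum ratio for x2: 4/2 = 2.
z changes by −(z-row coeff of x2)·ratio = −(-19/2)·2 = 19.
New z = 99/4 + 19 = 175/4.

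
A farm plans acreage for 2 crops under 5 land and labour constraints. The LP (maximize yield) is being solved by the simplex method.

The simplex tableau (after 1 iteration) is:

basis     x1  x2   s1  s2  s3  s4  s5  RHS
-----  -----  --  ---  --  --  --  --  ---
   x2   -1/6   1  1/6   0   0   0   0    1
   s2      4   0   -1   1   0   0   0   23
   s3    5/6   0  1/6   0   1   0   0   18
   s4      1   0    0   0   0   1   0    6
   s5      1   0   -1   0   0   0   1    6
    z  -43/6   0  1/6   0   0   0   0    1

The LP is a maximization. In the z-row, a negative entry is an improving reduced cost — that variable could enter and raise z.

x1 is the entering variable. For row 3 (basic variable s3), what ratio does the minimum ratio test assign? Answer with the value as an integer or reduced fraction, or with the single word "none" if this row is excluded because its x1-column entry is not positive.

Ratio = RHS / (x1 entry) = 18 / (5/6) = 108/5.

108/5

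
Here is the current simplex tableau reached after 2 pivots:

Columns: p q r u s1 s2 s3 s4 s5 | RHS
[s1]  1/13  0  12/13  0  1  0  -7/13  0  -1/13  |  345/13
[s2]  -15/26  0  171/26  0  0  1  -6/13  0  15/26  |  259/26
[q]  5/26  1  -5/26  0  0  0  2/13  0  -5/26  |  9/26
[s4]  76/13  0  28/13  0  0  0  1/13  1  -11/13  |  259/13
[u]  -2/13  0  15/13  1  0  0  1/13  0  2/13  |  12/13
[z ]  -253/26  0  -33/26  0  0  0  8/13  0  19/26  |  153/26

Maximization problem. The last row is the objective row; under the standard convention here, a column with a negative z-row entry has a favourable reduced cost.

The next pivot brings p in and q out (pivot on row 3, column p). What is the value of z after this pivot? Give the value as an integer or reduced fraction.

117/5

Minimum ratio for p: (9/26)/(5/26) = 9/5.
z changes by −(z-row coeff of p)·ratio = −(-253/26)·(9/5) = 2277/130.
New z = 153/26 + (2277/130) = 117/5.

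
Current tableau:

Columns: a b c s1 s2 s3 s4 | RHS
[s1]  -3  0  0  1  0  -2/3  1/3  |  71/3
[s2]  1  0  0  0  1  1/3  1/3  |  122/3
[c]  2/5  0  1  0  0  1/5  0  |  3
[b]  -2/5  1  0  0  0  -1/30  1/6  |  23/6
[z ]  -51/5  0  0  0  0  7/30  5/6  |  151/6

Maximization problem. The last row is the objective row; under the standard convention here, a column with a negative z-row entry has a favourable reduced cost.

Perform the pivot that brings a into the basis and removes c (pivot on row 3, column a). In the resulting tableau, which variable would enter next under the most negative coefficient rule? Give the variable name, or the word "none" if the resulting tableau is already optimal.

none

Pivot element 2/5. New z-row = old z-row − (-51/5)·(row 3/(2/5)).
Updated z-row coefficients: a: 0, b: 0, c: 51/2, s1: 0, s2: 0, s3: 16/3, s4: 5/6.
No coefficient is strictly negative; the tableau after this pivot is optimal.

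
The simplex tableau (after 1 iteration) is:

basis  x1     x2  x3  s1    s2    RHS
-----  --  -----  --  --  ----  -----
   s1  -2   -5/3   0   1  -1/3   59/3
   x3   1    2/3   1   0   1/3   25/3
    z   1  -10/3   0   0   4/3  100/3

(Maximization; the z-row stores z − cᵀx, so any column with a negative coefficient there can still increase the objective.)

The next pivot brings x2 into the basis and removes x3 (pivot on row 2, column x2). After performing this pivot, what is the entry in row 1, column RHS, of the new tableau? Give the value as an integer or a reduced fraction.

81/2

Pivot element is row 2, column x2: 2/3.
Normalize row 2: new (row 2, RHS) = (25/3)/(2/3) = 25/2.
row 1 ← row 1 − (-5/3)·(new row 2): 59/3 − (-5/3)·(25/2) = 81/2.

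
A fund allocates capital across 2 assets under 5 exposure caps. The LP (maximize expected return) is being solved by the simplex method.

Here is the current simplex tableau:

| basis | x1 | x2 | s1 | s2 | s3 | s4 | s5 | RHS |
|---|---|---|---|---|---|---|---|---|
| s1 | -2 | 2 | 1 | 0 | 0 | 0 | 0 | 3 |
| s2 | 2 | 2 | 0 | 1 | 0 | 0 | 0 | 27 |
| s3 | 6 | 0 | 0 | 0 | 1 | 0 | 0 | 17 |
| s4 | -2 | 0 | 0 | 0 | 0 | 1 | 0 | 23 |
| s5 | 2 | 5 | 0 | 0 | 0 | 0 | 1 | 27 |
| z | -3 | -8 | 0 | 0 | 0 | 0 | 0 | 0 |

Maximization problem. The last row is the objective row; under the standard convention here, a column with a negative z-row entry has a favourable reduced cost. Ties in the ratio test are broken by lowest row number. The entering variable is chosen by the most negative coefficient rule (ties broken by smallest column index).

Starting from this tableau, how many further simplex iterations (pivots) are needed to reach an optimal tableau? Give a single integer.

pivot: x2 in, s1 out → z = 12
pivot: x1 in, s5 out → z = 597/14
No improving column remains; optimal.

2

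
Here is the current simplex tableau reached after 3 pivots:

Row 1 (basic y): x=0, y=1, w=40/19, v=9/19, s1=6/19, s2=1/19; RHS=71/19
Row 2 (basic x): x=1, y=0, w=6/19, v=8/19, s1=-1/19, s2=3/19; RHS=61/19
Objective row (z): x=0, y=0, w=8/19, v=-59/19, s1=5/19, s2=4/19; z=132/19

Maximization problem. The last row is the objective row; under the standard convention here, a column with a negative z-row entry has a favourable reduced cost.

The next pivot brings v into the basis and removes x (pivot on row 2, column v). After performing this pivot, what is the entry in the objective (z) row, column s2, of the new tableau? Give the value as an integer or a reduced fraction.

Pivot element is row 2, column v: 8/19.
Normalize row 2: new (row 2, s2) = (3/19)/(8/19) = 3/8.
z-row ← z-row − (-59/19)·(new row 2): 4/19 − (-59/19)·(3/8) = 11/8.

11/8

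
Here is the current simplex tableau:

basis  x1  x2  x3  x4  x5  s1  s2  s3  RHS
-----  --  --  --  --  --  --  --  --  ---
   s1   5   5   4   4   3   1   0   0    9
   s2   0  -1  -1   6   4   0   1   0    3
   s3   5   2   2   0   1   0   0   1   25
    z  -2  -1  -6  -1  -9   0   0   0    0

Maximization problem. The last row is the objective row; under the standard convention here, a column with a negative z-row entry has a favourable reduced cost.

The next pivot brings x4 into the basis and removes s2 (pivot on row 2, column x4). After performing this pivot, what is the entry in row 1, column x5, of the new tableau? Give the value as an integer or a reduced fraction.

Pivot element is row 2, column x4: 6.
Normalize row 2: new (row 2, x5) = 4/6 = 2/3.
row 1 ← row 1 − 4·(new row 2): 3 − 4·(2/3) = 1/3.

1/3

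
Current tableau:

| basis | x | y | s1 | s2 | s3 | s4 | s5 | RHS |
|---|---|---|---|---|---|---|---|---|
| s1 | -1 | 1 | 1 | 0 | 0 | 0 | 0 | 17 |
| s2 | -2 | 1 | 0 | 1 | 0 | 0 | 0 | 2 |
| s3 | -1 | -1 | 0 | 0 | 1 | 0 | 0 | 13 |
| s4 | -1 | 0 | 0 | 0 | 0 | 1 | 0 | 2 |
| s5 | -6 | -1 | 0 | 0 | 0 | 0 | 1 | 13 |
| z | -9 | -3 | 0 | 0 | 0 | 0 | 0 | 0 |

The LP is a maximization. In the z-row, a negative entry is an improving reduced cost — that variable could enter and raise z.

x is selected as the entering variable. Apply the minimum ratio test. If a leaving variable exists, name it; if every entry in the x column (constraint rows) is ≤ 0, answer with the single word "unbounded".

unbounded

x-column entries: row 1: -1, row 2: -2, row 3: -1, row 4: -1, row 5: -6. All ≤ 0, so x can increase without bound; the LP is unbounded in this direction.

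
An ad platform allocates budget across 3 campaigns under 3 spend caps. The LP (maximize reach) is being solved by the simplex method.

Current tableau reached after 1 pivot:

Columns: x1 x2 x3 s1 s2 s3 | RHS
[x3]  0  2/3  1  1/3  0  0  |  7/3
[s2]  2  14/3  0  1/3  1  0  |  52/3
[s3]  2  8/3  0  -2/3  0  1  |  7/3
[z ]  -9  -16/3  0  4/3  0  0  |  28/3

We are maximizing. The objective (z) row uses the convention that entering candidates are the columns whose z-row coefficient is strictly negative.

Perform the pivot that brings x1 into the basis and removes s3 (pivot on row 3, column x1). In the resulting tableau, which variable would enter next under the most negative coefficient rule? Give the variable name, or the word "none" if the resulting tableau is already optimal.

s1

Pivot element 2. New z-row = old z-row − (-9)·(row 3/2).
Updated z-row coefficients: x1: 0, x2: 20/3, x3: 0, s1: -5/3, s2: 0, s3: 9/2.
The most negative is -5/3 in column s1, so s1 would enter next.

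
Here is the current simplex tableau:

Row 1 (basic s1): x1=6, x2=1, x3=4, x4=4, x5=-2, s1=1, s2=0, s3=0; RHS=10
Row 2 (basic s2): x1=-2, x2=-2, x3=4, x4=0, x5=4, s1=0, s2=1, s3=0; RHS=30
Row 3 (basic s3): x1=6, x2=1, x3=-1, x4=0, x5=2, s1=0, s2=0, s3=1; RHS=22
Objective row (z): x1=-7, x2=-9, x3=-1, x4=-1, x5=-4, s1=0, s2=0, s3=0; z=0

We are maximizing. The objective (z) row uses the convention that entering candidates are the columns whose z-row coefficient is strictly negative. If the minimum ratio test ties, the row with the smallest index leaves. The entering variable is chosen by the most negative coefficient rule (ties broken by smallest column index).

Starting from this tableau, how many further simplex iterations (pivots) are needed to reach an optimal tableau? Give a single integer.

2

pivot: x2 in, s1 out → z = 90
pivot: x5 in, s3 out → z = 156
No improving column remains; optimal.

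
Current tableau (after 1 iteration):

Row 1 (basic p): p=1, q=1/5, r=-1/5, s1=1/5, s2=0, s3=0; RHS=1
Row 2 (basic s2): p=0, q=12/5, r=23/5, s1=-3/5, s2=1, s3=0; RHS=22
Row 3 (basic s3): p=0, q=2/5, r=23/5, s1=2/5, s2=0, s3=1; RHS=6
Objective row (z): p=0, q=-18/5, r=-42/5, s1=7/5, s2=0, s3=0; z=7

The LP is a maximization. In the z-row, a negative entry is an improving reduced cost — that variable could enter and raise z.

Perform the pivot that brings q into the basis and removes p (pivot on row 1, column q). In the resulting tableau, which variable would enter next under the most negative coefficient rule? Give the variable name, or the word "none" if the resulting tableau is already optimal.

Pivot element 1/5. New z-row = old z-row − (-18/5)·(row 1/(1/5)).
Updated z-row coefficients: p: 18, q: 0, r: -12, s1: 5, s2: 0, s3: 0.
The most negative is -12 in column r, so r would enter next.

r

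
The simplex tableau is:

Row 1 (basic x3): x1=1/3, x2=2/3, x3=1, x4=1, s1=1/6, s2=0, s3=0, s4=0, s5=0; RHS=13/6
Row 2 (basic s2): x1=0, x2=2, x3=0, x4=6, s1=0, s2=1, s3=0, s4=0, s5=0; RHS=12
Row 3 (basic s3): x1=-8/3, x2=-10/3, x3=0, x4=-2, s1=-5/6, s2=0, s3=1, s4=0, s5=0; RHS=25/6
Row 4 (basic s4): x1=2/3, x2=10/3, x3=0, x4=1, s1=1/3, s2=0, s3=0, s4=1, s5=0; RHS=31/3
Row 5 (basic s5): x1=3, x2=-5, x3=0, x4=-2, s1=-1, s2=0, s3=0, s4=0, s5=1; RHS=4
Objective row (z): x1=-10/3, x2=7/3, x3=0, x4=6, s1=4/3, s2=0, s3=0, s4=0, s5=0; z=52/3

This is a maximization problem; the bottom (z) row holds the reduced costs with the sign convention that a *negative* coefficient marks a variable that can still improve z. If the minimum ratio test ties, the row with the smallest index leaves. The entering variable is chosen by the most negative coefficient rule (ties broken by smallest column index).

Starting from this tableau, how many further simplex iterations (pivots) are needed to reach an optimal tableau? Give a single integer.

2

pivot: x1 in, s5 out → z = 196/9
pivot: x2 in, x3 out → z = 579/22
No improving column remains; optimal.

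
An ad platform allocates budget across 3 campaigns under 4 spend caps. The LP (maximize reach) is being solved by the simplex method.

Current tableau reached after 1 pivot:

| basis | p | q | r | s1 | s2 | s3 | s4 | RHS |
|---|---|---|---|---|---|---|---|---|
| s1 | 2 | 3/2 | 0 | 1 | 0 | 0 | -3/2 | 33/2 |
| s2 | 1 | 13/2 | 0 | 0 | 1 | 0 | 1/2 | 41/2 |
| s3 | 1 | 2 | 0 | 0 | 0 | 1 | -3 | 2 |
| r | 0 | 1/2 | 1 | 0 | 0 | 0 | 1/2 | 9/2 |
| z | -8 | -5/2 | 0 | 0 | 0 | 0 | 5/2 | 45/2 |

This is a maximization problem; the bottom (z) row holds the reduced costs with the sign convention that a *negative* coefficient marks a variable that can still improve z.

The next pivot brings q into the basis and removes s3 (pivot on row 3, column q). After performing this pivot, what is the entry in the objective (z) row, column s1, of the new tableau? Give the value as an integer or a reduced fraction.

0

Pivot element is row 3, column q: 2.
Normalize row 3: new (row 3, s1) = 0/2 = 0.
z-row ← z-row − (-5/2)·(new row 3): 0 − (-5/2)·0 = 0.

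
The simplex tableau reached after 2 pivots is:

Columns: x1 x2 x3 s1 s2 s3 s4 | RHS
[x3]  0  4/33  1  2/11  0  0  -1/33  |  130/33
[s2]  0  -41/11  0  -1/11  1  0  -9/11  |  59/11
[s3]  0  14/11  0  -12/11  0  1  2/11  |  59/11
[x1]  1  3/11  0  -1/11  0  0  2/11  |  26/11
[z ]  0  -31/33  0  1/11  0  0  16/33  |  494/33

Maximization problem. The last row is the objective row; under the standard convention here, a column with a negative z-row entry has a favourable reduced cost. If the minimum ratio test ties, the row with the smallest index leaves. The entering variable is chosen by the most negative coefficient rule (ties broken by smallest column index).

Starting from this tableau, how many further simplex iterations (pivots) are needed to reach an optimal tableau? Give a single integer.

3

pivot: x2 in, s3 out → z = 265/14
pivot: s1 in, x1 out → z = 25
pivot: s3 in, x3 out → z = 26
No improving column remains; optimal.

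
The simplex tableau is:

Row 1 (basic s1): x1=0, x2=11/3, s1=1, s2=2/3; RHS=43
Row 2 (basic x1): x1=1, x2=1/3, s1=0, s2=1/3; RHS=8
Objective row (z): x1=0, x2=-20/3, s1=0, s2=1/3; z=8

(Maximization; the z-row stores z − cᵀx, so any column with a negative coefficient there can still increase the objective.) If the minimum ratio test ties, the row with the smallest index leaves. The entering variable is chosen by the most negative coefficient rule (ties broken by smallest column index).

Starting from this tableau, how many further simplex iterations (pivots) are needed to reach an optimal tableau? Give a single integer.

pivot: x2 in, s1 out → z = 948/11
No improving column remains; optimal.

1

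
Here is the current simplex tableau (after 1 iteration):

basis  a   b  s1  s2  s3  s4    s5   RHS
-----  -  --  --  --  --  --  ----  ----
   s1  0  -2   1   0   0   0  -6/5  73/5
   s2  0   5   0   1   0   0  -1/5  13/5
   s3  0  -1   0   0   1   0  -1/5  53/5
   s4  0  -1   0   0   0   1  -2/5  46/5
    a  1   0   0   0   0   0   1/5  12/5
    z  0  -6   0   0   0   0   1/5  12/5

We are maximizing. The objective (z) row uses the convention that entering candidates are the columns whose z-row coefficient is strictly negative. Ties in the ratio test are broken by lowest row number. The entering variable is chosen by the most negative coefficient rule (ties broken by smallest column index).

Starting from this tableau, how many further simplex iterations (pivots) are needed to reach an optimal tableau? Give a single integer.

pivot: b in, s2 out → z = 138/25
pivot: s5 in, a out → z = 6
No improving column remains; optimal.

2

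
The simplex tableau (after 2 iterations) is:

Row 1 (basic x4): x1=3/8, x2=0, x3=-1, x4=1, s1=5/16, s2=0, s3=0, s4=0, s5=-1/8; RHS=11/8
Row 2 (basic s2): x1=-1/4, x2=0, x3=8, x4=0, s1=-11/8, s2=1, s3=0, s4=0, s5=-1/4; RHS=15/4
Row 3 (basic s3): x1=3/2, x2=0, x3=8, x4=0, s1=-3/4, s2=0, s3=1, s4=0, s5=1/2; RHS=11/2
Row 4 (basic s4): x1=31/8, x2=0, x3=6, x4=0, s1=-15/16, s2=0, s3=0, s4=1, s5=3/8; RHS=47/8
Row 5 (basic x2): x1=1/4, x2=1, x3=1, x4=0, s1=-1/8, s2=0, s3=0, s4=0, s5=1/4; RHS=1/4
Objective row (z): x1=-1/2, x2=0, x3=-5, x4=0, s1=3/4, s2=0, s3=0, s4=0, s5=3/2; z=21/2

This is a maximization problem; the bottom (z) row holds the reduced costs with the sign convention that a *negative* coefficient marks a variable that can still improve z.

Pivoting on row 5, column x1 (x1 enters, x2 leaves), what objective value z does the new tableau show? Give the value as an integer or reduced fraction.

Minimum ratio for x1: (1/4)/(1/4) = 1.
z changes by −(z-row coeff of x1)·ratio = −(-1/2)·1 = 1/2.
New z = 21/2 + (1/2) = 11.

11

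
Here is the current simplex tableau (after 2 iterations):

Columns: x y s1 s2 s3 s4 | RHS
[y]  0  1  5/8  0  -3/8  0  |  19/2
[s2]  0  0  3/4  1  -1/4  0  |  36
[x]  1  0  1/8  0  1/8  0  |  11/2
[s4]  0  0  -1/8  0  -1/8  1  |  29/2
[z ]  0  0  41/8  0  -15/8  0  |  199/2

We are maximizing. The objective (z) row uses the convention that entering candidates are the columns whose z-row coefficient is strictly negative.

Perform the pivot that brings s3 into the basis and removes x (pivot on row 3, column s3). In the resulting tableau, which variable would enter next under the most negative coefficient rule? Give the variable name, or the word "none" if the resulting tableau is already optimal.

Pivot element 1/8. New z-row = old z-row − (-15/8)·(row 3/(1/8)).
Updated z-row coefficients: x: 15, y: 0, s1: 7, s2: 0, s3: 0, s4: 0.
No coefficient is strictly negative; the tableau after this pivot is optimal.

none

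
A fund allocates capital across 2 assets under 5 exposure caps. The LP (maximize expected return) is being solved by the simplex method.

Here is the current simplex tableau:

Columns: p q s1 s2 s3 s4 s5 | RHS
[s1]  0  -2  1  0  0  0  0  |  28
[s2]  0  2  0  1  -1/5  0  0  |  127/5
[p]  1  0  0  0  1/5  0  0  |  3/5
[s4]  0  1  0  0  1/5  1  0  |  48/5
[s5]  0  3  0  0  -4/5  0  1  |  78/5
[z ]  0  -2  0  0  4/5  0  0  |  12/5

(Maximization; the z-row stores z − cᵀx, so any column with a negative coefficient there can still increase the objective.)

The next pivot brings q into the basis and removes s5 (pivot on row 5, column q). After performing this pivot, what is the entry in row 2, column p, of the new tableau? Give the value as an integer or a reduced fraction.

Pivot element is row 5, column q: 3.
Normalize row 5: new (row 5, p) = 0/3 = 0.
row 2 ← row 2 − 2·(new row 5): 0 − 2·0 = 0.

0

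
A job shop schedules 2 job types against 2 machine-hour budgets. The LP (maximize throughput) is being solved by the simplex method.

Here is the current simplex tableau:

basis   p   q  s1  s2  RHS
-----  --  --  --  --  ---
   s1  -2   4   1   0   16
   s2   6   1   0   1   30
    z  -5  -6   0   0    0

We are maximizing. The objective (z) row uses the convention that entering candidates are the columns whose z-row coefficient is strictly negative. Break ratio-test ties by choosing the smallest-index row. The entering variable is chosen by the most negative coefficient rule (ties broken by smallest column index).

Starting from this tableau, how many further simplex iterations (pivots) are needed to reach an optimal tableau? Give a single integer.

pivot: q in, s1 out → z = 24
pivot: p in, s2 out → z = 56
No improving column remains; optimal.

2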